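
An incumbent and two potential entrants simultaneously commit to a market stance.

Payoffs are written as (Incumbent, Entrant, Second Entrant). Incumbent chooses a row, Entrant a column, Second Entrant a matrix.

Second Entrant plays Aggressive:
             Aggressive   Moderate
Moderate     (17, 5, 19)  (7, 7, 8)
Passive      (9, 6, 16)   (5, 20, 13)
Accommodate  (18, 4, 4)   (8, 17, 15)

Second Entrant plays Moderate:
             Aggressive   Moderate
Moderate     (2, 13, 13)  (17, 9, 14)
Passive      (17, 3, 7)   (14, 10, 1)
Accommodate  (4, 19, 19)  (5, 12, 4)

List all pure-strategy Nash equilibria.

Incumbent against (Aggressive, Aggressive): payoffs 17, 9, 18 → best response Accommodate.
Incumbent against (Aggressive, Moderate): payoffs 2, 17, 4 → best response Passive.
Incumbent against (Moderate, Aggressive): payoffs 7, 5, 8 → best response Accommodate.
Incumbent against (Moderate, Moderate): payoffs 17, 14, 5 → best response Moderate.
Entrant against (Moderate, Aggressive): payoffs 5, 7 → best response Moderate.
Entrant against (Moderate, Moderate): payoffs 13, 9 → best response Aggressive.
Entrant against (Passive, Aggressive): payoffs 6, 20 → best response Moderate.
Entrant against (Passive, Moderate): payoffs 3, 10 → best response Moderate.
Entrant against (Accommodate, Aggressive): payoffs 4, 17 → best response Moderate.
Entrant against (Accommodate, Moderate): payoffs 19, 12 → best response Aggressive.
Second Entrant against (Moderate, Aggressive): payoffs 19, 13 → best response Aggressive.
Second Entrant against (Moderate, Moderate): payoffs 8, 14 → best response Moderate.
Second Entrant against (Passive, Aggressive): payoffs 16, 7 → best response Aggressive.
Second Entrant against (Passive, Moderate): payoffs 13, 1 → best response Aggressive.
Second Entrant against (Accommodate, Aggressive): payoffs 4, 19 → best response Moderate.
Second Entrant against (Accommodate, Moderate): payoffs 15, 4 → best response Aggressive.
Mutual best responses: (Accommodate, Moderate, Aggressive).

(Accommodate, Moderate, Aggressive)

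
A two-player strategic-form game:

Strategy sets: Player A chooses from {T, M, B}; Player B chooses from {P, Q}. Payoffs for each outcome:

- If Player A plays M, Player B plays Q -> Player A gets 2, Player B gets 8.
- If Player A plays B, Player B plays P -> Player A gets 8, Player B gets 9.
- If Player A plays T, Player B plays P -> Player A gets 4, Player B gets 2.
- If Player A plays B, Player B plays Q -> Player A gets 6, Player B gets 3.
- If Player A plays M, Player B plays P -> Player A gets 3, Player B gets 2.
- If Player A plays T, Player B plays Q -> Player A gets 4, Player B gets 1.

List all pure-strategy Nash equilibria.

Player A against P: payoffs 4, 3, 8 → best response B.
Player A against Q: payoffs 4, 2, 6 → best response B.
Player B against T: payoffs 2, 1 → best response P.
Player B against M: payoffs 2, 8 → best response Q.
Player B against B: payoffs 9, 3 → best response P.
Mutual best responses: (B, P).

(B, P)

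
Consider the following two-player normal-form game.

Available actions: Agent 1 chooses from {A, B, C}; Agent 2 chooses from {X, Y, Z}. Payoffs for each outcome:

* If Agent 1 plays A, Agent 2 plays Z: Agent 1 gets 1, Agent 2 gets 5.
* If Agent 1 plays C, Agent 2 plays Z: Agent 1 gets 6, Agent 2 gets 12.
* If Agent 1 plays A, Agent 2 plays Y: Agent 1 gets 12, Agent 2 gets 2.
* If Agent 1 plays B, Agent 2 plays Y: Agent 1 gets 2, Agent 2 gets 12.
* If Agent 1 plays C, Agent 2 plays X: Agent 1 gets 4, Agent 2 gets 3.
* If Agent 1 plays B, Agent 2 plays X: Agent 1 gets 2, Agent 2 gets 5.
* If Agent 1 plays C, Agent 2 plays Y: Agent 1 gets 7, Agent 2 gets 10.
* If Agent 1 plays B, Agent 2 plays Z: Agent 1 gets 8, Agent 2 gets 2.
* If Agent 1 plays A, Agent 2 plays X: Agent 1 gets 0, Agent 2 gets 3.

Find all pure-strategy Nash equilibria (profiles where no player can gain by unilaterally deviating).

This game has no pure Nash equilibrium.

Agent 1 against X: payoffs 0, 2, 4 → best response C.
Agent 1 against Y: payoffs 12, 2, 7 → best response A.
Agent 1 against Z: payoffs 1, 8, 6 → best response B.
Agent 2 against A: payoffs 3, 2, 5 → best response Z.
Agent 2 against B: payoffs 5, 12, 2 → best response Y.
Agent 2 against C: payoffs 3, 10, 12 → best response Z.
No profile is a mutual best response for all players.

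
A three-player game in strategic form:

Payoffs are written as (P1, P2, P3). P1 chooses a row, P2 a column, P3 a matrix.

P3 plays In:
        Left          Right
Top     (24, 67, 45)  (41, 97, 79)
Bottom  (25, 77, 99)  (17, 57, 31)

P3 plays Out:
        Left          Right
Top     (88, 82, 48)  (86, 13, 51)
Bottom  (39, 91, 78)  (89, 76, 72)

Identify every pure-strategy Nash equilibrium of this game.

For each player, find the best response to each opponent profile; mutual best responses are the pure NE.
P1 against (Left, In): payoffs 24, 25 → best response Bottom.
P1 against (Left, Out): payoffs 88, 39 → best response Top.
P1 against (Right, In): payoffs 41, 17 → best response Top.
P1 against (Right, Out): payoffs 86, 89 → best response Bottom.
P2 against (Top, In): payoffs 67, 97 → best response Right.
P2 against (Top, Out): payoffs 82, 13 → best response Left.
P2 against (Bottom, In): payoffs 77, 57 → best response Left.
P2 against (Bottom, Out): payoffs 91, 76 → best response Left.
P3 against (Top, Left): payoffs 45, 48 → best response Out.
P3 against (Top, Right): payoffs 79, 51 → best response In.
P3 against (Bottom, Left): payoffs 99, 78 → best response In.
P3 against (Bottom, Right): payoffs 31, 72 → best response Out.
Mutual best responses: (Top, Left, Out); (Top, Right, In); (Bottom, Left, In).

(Top, Left, Out); (Top, Right, In); (Bottom, Left, In)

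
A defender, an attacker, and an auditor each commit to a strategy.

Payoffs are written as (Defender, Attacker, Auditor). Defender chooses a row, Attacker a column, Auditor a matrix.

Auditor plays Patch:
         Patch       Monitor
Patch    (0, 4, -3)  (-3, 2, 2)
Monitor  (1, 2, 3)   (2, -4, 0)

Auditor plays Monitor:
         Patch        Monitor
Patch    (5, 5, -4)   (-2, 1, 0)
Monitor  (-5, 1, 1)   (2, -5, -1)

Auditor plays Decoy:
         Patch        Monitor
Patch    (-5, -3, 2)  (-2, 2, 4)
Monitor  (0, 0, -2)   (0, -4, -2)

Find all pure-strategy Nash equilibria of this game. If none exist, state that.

Defender against (Patch, Patch): payoffs 0, 1 → best response Monitor.
Defender against (Patch, Monitor): payoffs 5, -5 → best response Patch.
Defender against (Patch, Decoy): payoffs -5, 0 → best response Monitor.
Defender against (Monitor, Patch): payoffs -3, 2 → best response Monitor.
Defender against (Monitor, Monitor): payoffs -2, 2 → best response Monitor.
Defender against (Monitor, Decoy): payoffs -2, 0 → best response Monitor.
Attacker against (Patch, Patch): payoffs 4, 2 → best response Patch.
Attacker against (Patch, Monitor): payoffs 5, 1 → best response Patch.
Attacker against (Patch, Decoy): payoffs -3, 2 → best response Monitor.
Attacker against (Monitor, Patch): payoffs 2, -4 → best response Patch.
Attacker against (Monitor, Monitor): payoffs 1, -5 → best response Patch.
Attacker against (Monitor, Decoy): payoffs 0, -4 → best response Patch.
Auditor against (Patch, Patch): payoffs -3, -4, 2 → best response Decoy.
Auditor against (Patch, Monitor): payoffs 2, 0, 4 → best response Decoy.
Auditor against (Monitor, Patch): payoffs 3, 1, -2 → best response Patch.
Auditor against (Monitor, Monitor): payoffs 0, -1, -2 → best response Patch.
Mutual best responses: (Monitor, Patch, Patch).

The unique pure-strategy Nash equilibrium is (Monitor, Patch, Patch).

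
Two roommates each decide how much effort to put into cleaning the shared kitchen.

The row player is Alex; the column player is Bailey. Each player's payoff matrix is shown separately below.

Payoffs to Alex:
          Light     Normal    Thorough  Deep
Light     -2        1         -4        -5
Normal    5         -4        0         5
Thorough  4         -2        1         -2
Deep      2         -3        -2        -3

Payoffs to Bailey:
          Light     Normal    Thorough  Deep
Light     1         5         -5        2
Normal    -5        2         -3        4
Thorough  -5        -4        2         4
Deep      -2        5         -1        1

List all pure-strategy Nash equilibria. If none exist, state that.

The pure Nash equilibria are (Light, Normal); (Normal, Deep).

Mark each player's best response to every combination of opponents' strategies; a profile where every player is best-responding is a pure Nash equilibrium.
Alex against Light: payoffs -2, 5, 4, 2 → best response Normal.
Alex against Normal: payoffs 1, -4, -2, -3 → best response Light.
Alex against Thorough: payoffs -4, 0, 1, -2 → best response Thorough.
Alex against Deep: payoffs -5, 5, -2, -3 → best response Normal.
Bailey against Light: payoffs 1, 5, -5, 2 → best response Normal.
Bailey against Normal: payoffs -5, 2, -3, 4 → best response Deep.
Bailey against Thorough: payoffs -5, -4, 2, 4 → best response Deep.
Bailey against Deep: payoffs -2, 5, -1, 1 → best response Normal.
Mutual best responses: (Light, Normal); (Normal, Deep).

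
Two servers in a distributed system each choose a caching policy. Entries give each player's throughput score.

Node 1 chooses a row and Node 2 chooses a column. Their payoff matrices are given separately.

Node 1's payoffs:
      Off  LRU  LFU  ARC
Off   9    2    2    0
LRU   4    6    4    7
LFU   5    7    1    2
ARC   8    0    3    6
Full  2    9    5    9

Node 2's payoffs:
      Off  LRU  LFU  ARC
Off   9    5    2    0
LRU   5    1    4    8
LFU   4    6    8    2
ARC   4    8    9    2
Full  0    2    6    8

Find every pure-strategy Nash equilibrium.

The pure Nash equilibria are (Off, Off), (Full, ARC).

Check each profile: it is a Nash equilibrium iff no player can strictly gain by switching unilaterally.
(Off, Off): Node 1 gets 9, best alternative 8; Node 2 gets 9, best alternative 5. No profitable deviation — NE.
(Off, LRU): Node 1 can switch to LRU (2 → 6). Not NE.
(Off, LFU): Node 1 can switch to LRU (2 → 4). Not NE.
(Off, ARC): Node 1 can switch to LRU (0 → 7). Not NE.
(LRU, Off): Node 1 can switch to Off (4 → 9). Not NE.
(LRU, LRU): Node 1 can switch to LFU (6 → 7). Not NE.
(LRU, LFU): Node 1 can switch to Full (4 → 5). Not NE.
(LRU, ARC): Node 1 can switch to Full (7 → 9). Not NE.
(LFU, Off): Node 1 can switch to Off (5 → 9). Not NE.
(LFU, LRU): Node 1 can switch to Full (7 → 9). Not NE.
(LFU, LFU): Node 1 can switch to Off (1 → 2). Not NE.
(Full, ARC): Node 1 gets 9, best alternative 7; Node 2 gets 8, best alternative 6. No profitable deviation — NE.
(The remaining 8 profiles each have a profitable deviation by the same check.)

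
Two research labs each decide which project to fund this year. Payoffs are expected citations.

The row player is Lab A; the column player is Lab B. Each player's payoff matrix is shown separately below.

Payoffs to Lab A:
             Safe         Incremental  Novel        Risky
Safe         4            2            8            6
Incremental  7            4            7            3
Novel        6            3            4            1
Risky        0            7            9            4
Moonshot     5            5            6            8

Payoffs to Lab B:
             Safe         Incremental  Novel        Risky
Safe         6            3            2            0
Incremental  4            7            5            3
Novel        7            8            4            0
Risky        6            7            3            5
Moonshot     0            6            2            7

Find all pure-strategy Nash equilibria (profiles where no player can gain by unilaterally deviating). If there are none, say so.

Lab A against Safe: payoffs 4, 7, 6, 0, 5 → best response Incremental.
Lab A against Incremental: payoffs 2, 4, 3, 7, 5 → best response Risky.
Lab A against Novel: payoffs 8, 7, 4, 9, 6 → best response Risky.
Lab A against Risky: payoffs 6, 3, 1, 4, 8 → best response Moonshot.
Lab B against Safe: payoffs 6, 3, 2, 0 → best response Safe.
Lab B against Incremental: payoffs 4, 7, 5, 3 → best response Incremental.
Lab B against Novel: payoffs 7, 8, 4, 0 → best response Incremental.
Lab B against Risky: payoffs 6, 7, 3, 5 → best response Incremental.
Lab B against Moonshot: payoffs 0, 6, 2, 7 → best response Risky.
Mutual best responses: (Risky, Incremental); (Moonshot, Risky).

(Risky, Incremental) and (Moonshot, Risky)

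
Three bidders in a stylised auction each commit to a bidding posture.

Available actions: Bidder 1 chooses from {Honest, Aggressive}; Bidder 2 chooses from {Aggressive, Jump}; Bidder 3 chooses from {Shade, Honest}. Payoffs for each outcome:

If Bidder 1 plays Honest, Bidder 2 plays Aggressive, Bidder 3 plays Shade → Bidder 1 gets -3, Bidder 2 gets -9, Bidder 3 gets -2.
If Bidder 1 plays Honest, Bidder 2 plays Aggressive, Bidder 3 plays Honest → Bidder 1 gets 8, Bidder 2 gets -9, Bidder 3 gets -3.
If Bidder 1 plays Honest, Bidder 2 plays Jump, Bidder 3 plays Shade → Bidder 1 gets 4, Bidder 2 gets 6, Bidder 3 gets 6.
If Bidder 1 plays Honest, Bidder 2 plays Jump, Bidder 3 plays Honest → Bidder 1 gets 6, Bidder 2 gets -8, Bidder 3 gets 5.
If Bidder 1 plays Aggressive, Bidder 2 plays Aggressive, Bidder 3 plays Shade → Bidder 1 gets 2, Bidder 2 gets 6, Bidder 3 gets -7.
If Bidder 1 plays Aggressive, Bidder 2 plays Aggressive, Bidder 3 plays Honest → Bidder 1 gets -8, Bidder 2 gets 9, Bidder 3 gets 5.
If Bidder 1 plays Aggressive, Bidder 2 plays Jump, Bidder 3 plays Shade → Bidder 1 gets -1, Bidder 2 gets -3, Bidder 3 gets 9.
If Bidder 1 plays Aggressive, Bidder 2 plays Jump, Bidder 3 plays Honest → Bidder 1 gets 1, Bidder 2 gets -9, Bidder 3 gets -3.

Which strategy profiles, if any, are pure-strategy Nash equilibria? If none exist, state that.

Pure NE: (Honest, Jump, Shade)

Bidder 1 against (Aggressive, Shade): payoffs -3, 2 → best response Aggressive.
Bidder 1 against (Aggressive, Honest): payoffs 8, -8 → best response Honest.
Bidder 1 against (Jump, Shade): payoffs 4, -1 → best response Honest.
Bidder 1 against (Jump, Honest): payoffs 6, 1 → best response Honest.
Bidder 2 against (Honest, Shade): payoffs -9, 6 → best response Jump.
Bidder 2 against (Honest, Honest): payoffs -9, -8 → best response Jump.
Bidder 2 against (Aggressive, Shade): payoffs 6, -3 → best response Aggressive.
Bidder 2 against (Aggressive, Honest): payoffs 9, -9 → best response Aggressive.
Bidder 3 against (Honest, Aggressive): payoffs -2, -3 → best response Shade.
Bidder 3 against (Honest, Jump): payoffs 6, 5 → best response Shade.
Bidder 3 against (Aggressive, Aggressive): payoffs -7, 5 → best response Honest.
Bidder 3 against (Aggressive, Jump): payoffs 9, -3 → best response Shade.
Mutual best responses: (Honest, Jump, Shade).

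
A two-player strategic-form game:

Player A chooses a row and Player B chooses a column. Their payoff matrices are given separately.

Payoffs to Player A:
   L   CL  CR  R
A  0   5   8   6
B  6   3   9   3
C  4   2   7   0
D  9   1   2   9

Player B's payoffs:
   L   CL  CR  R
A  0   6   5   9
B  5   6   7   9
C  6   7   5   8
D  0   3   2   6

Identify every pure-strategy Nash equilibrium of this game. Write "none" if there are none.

(D, R)

For each strategy profile, look for a profitable unilateral deviation.
(A, L): Player A can switch to B (0 → 6). Not NE.
(A, CL): Player B can switch to R (6 → 9). Not NE.
(A, CR): Player A can switch to B (8 → 9). Not NE.
(A, R): Player A can switch to D (6 → 9). Not NE.
(B, L): Player A can switch to D (6 → 9). Not NE.
(B, CL): Player A can switch to A (3 → 5). Not NE.
(B, CR): Player B can switch to R (7 → 9). Not NE.
(B, R): Player A can switch to A (3 → 6). Not NE.
(C, L): Player A can switch to B (4 → 6). Not NE.
(C, CL): Player A can switch to A (2 → 5). Not NE.
(D, R): Player A gets 9, best alternative 6; Player B gets 6, best alternative 3. No profitable deviation — NE.
(The remaining 5 profiles each have a profitable deviation by the same check.)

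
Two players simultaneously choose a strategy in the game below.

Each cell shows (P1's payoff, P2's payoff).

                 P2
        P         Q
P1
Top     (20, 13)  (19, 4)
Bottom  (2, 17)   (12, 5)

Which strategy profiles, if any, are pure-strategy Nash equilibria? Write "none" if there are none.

(Top, P)

(Top, P): P1 gets 20, best alternative 2; P2 gets 13, best alternative 4. No profitable deviation — NE.
(Top, Q): P2 can switch to P (4 → 13). Not NE.
(Bottom, P): P1 can switch to Top (2 → 20). Not NE.
(Bottom, Q): P1 can switch to Top (12 → 19). Not NE.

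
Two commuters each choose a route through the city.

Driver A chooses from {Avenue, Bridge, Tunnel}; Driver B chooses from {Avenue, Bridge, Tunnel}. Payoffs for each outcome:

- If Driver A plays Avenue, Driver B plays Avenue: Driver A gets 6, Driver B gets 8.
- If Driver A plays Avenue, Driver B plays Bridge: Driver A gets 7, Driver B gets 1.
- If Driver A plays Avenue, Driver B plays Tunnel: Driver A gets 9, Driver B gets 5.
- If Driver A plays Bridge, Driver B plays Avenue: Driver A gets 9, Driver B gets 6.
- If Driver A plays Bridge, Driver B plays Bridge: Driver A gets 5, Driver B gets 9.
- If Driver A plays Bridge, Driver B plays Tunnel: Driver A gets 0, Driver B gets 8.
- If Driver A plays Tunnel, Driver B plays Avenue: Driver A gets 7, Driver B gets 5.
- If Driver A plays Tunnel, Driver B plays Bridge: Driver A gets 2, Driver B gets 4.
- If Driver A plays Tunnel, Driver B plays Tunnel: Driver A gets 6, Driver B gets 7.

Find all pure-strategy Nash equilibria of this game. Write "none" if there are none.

none

(Avenue, Avenue): Driver A can switch to Bridge (6 → 9). Not NE.
(Avenue, Bridge): Driver B can switch to Avenue (1 → 8). Not NE.
(Avenue, Tunnel): Driver B can switch to Avenue (5 → 8). Not NE.
(Bridge, Avenue): Driver B can switch to Bridge (6 → 9). Not NE.
(Bridge, Bridge): Driver A can switch to Avenue (5 → 7). Not NE.
(Bridge, Tunnel): Driver A can switch to Avenue (0 → 9). Not NE.
(The remaining 3 profiles each have a profitable deviation by the same check.)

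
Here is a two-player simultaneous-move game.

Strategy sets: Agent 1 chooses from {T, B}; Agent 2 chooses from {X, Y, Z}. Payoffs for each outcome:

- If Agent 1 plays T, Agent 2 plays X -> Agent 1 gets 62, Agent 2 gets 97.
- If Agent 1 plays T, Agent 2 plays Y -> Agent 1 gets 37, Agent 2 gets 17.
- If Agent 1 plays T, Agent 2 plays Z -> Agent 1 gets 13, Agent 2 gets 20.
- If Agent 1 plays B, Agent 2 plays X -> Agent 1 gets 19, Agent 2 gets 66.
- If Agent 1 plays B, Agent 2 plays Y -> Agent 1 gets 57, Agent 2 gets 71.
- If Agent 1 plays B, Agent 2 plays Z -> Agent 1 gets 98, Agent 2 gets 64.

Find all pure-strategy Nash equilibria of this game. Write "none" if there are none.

(T, X): Agent 1 gets 62, best alternative 19; Agent 2 gets 97, best alternative 20. No profitable deviation — NE.
(T, Y): Agent 1 can switch to B (37 → 57). Not NE.
(T, Z): Agent 1 can switch to B (13 → 98). Not NE.
(B, X): Agent 1 can switch to T (19 → 62). Not NE.
(B, Y): Agent 1 gets 57, best alternative 37; Agent 2 gets 71, best alternative 66. No profitable deviation — NE.
(B, Z): Agent 2 can switch to X (64 → 66). Not NE.

Pure-strategy Nash equilibria: (T, X), (B, Y)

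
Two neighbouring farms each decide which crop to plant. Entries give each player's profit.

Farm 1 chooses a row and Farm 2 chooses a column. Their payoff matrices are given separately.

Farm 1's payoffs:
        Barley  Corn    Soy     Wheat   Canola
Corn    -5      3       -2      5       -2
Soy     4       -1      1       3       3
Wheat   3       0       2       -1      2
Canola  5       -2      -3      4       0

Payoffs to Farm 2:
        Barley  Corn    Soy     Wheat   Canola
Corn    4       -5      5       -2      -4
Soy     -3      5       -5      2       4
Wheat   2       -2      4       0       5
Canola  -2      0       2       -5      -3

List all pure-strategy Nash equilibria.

For each strategy profile, look for a profitable unilateral deviation.
(Corn, Barley): Farm 1 can switch to Soy (-5 → 4). Not NE.
(Corn, Corn): Farm 2 can switch to Barley (-5 → 4). Not NE.
(Corn, Soy): Farm 1 can switch to Soy (-2 → 1). Not NE.
(Corn, Wheat): Farm 2 can switch to Barley (-2 → 4). Not NE.
(Corn, Canola): Farm 1 can switch to Soy (-2 → 3). Not NE.
(Soy, Barley): Farm 1 can switch to Canola (4 → 5). Not NE.
(The remaining 14 profiles each have a profitable deviation by the same check.)

This game has no pure Nash equilibrium.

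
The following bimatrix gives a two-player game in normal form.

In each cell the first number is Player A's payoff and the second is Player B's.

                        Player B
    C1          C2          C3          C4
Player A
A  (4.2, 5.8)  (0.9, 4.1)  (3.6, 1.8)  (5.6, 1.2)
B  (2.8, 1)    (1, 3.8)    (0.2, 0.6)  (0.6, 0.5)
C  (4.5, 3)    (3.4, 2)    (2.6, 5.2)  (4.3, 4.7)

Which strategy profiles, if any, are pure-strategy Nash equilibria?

Player A against C1: payoffs 4.2, 2.8, 4.5 → best response C.
Player A against C2: payoffs 0.9, 1, 3.4 → best response C.
Player A against C3: payoffs 3.6, 0.2, 2.6 → best response A.
Player A against C4: payoffs 5.6, 0.6, 4.3 → best response A.
Player B against A: payoffs 5.8, 4.1, 1.8, 1.2 → best response C1.
Player B against B: payoffs 1, 3.8, 0.6, 0.5 → best response C2.
Player B against C: payoffs 3, 2, 5.2, 4.7 → best response C3.
No profile is a mutual best response for all players.

No pure-strategy Nash equilibrium.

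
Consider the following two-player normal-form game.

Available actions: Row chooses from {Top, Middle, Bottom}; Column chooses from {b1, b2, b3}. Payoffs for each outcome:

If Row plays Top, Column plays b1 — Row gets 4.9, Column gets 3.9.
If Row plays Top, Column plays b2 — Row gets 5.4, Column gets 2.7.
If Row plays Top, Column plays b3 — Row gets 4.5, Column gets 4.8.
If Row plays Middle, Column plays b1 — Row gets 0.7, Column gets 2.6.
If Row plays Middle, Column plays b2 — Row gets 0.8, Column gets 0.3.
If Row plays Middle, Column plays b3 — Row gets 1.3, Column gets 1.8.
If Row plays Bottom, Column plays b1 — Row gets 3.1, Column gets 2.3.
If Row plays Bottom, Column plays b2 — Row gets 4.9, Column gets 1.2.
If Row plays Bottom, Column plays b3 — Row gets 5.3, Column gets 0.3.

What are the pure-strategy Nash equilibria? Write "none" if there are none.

No pure-strategy Nash equilibrium.

Row against b1: payoffs 4.9, 0.7, 3.1 → best response Top.
Row against b2: payoffs 5.4, 0.8, 4.9 → best response Top.
Row against b3: payoffs 4.5, 1.3, 5.3 → best response Bottom.
Column against Top: payoffs 3.9, 2.7, 4.8 → best response b3.
Column against Middle: payoffs 2.6, 0.3, 1.8 → best response b1.
Column against Bottom: payoffs 2.3, 1.2, 0.3 → best response b1.
No profile is a mutual best response for all players.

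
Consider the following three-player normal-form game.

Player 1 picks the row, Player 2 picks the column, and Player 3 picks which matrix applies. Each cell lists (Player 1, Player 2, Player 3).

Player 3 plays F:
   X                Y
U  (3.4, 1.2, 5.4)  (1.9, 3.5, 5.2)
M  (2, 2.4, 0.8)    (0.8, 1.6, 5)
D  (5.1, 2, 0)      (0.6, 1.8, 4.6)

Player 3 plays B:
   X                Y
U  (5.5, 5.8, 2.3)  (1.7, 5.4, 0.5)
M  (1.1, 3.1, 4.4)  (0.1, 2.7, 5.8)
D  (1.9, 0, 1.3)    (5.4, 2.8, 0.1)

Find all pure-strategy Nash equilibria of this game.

(U, Y, F)

Mark each player's best response to every combination of opponents' strategies; a profile where every player is best-responding is a pure Nash equilibrium.
Player 1 against (X, F): payoffs 3.4, 2, 5.1 → best response D.
Player 1 against (X, B): payoffs 5.5, 1.1, 1.9 → best response U.
Player 1 against (Y, F): payoffs 1.9, 0.8, 0.6 → best response U.
Player 1 against (Y, B): payoffs 1.7, 0.1, 5.4 → best response D.
Player 2 against (U, F): payoffs 1.2, 3.5 → best response Y.
Player 2 against (U, B): payoffs 5.8, 5.4 → best response X.
Player 2 against (M, F): payoffs 2.4, 1.6 → best response X.
Player 2 against (M, B): payoffs 3.1, 2.7 → best response X.
Player 2 against (D, F): payoffs 2, 1.8 → best response X.
Player 2 against (D, B): payoffs 0, 2.8 → best response Y.
Player 3 against (U, X): payoffs 5.4, 2.3 → best response F.
Player 3 against (U, Y): payoffs 5.2, 0.5 → best response F.
Player 3 against (M, X): payoffs 0.8, 4.4 → best response B.
Player 3 against (M, Y): payoffs 5, 5.8 → best response B.
Player 3 against (D, X): payoffs 0, 1.3 → best response B.
Player 3 against (D, Y): payoffs 4.6, 0.1 → best response F.
Mutual best responses: (U, Y, F).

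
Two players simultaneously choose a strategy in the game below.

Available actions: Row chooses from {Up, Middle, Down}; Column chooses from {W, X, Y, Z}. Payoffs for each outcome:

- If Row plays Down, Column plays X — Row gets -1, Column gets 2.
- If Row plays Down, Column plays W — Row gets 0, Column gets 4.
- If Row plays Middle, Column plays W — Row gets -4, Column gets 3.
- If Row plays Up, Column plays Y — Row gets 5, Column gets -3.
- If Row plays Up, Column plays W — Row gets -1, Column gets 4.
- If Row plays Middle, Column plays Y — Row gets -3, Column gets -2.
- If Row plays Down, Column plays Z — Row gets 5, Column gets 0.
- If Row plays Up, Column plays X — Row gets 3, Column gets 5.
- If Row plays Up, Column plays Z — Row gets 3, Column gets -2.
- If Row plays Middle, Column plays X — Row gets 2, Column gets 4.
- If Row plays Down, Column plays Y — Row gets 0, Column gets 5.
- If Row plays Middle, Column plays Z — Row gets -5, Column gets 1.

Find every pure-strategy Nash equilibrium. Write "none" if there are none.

Pure NE: (Up, X)

Row against W: payoffs -1, -4, 0 → best response Down.
Row against X: payoffs 3, 2, -1 → best response Up.
Row against Y: payoffs 5, -3, 0 → best response Up.
Row against Z: payoffs 3, -5, 5 → best response Down.
Column against Up: payoffs 4, 5, -3, -2 → best response X.
Column against Middle: payoffs 3, 4, -2, 1 → best response X.
Column against Down: payoffs 4, 2, 5, 0 → best response Y.
Mutual best responses: (Up, X).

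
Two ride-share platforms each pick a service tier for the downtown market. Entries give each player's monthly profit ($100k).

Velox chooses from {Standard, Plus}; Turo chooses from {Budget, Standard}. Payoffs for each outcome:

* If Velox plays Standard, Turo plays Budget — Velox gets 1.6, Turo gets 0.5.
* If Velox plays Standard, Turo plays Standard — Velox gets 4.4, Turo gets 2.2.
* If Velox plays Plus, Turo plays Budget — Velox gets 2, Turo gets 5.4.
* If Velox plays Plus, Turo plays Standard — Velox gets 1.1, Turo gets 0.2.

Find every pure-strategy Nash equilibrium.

For each player, find the best response to each opponent profile; mutual best responses are the pure NE.
Velox against Budget: payoffs 1.6, 2 → best response Plus.
Velox against Standard: payoffs 4.4, 1.1 → best response Standard.
Turo against Standard: payoffs 0.5, 2.2 → best response Standard.
Turo against Plus: payoffs 5.4, 0.2 → best response Budget.
Mutual best responses: (Standard, Standard); (Plus, Budget).

The pure Nash equilibria are (Standard, Standard), (Plus, Budget).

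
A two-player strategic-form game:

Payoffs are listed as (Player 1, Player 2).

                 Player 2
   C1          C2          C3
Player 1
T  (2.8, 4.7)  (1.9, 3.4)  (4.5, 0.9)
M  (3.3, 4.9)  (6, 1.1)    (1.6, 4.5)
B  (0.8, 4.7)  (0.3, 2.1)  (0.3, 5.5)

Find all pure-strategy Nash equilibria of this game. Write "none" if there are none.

Pure NE: (M, C1)

(T, C1): Player 1 can switch to M (2.8 → 3.3). Not NE.
(T, C2): Player 1 can switch to M (1.9 → 6). Not NE.
(T, C3): Player 2 can switch to C1 (0.9 → 4.7). Not NE.
(M, C1): Player 1 gets 3.3, best alternative 2.8; Player 2 gets 4.9, best alternative 4.5. No profitable deviation — NE.
(M, C2): Player 2 can switch to C1 (1.1 → 4.9). Not NE.
(M, C3): Player 1 can switch to T (1.6 → 4.5). Not NE.
(B, C1): Player 1 can switch to T (0.8 → 2.8). Not NE.
(B, C2): Player 1 can switch to T (0.3 → 1.9). Not NE.
(B, C3): Player 1 can switch to T (0.3 → 4.5). Not NE.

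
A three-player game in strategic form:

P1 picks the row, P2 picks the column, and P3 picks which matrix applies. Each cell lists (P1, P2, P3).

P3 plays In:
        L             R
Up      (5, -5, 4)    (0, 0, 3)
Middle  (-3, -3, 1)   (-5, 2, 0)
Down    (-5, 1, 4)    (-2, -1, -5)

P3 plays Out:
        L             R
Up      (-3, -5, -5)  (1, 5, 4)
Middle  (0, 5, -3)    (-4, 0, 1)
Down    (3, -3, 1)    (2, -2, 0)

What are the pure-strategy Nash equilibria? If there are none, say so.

Check each profile: it is a Nash equilibrium iff no player can strictly gain by switching unilaterally.
(Up, L, In): P2 can switch to R (-5 → 0). Not NE.
(Up, L, Out): P1 can switch to Middle (-3 → 0). Not NE.
(Up, R, In): P3 can switch to Out (3 → 4). Not NE.
(Up, R, Out): P1 can switch to Down (1 → 2). Not NE.
(Middle, L, In): P1 can switch to Up (-3 → 5). Not NE.
(Middle, L, Out): P1 can switch to Down (0 → 3). Not NE.
(Down, R, Out): P1 gets 2, best alternative 1; P2 gets -2, best alternative -3; P3 gets 0, best alternative -5. No profitable deviation — NE.
(The remaining 5 profiles each have a profitable deviation by the same check.)

(Down, R, Out)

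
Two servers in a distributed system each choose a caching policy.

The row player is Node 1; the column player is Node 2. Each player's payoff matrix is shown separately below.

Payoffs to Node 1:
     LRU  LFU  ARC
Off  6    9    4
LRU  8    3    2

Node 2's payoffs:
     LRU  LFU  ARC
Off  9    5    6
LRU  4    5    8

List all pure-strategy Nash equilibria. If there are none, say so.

none

Check each profile: it is a Nash equilibrium iff no player can strictly gain by switching unilaterally.
(Off, LRU): Node 1 can switch to LRU (6 → 8). Not NE.
(Off, LFU): Node 2 can switch to LRU (5 → 9). Not NE.
(Off, ARC): Node 2 can switch to LRU (6 → 9). Not NE.
(LRU, LRU): Node 2 can switch to LFU (4 → 5). Not NE.
(LRU, LFU): Node 1 can switch to Off (3 → 9). Not NE.
(LRU, ARC): Node 1 can switch to Off (2 → 4). Not NE.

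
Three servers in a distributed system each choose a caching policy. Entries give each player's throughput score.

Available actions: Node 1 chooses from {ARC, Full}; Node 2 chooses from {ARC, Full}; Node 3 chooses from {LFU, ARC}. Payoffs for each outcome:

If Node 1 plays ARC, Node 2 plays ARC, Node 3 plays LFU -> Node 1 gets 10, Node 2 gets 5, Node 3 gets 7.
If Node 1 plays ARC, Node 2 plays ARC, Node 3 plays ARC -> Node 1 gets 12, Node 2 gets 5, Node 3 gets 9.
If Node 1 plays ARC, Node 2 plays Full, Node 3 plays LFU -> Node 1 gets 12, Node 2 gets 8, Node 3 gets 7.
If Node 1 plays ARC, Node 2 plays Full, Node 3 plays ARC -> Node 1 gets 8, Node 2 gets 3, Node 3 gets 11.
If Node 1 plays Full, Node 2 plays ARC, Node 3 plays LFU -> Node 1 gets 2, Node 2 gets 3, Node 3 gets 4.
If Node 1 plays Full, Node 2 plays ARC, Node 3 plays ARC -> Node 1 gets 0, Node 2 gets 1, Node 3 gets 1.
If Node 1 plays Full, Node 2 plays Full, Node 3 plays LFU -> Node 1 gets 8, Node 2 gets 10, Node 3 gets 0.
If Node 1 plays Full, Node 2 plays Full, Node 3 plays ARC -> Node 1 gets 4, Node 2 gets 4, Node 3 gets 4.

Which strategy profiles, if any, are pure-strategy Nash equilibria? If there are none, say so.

Node 1 against (ARC, LFU): payoffs 10, 2 → best response ARC.
Node 1 against (ARC, ARC): payoffs 12, 0 → best response ARC.
Node 1 against (Full, LFU): payoffs 12, 8 → best response ARC.
Node 1 against (Full, ARC): payoffs 8, 4 → best response ARC.
Node 2 against (ARC, LFU): payoffs 5, 8 → best response Full.
Node 2 against (ARC, ARC): payoffs 5, 3 → best response ARC.
Node 2 against (Full, LFU): payoffs 3, 10 → best response Full.
Node 2 against (Full, ARC): payoffs 1, 4 → best response Full.
Node 3 against (ARC, ARC): payoffs 7, 9 → best response ARC.
Node 3 against (ARC, Full): payoffs 7, 11 → best response ARC.
Node 3 against (Full, ARC): payoffs 4, 1 → best response LFU.
Node 3 against (Full, Full): payoffs 0, 4 → best response ARC.
Mutual best responses: (ARC, ARC, ARC).

Pure NE: (ARC, ARC, ARC)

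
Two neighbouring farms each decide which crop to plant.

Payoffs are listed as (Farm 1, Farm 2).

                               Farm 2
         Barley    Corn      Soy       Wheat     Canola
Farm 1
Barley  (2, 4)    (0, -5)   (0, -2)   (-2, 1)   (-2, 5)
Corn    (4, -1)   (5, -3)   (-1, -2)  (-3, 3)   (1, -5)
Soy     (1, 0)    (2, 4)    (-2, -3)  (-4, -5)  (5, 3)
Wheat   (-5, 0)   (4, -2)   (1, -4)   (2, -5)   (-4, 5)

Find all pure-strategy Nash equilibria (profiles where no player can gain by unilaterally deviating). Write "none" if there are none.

For each player, find the best response to each opponent profile; mutual best responses are the pure NE.
Farm 1 against Barley: payoffs 2, 4, 1, -5 → best response Corn.
Farm 1 against Corn: payoffs 0, 5, 2, 4 → best response Corn.
Farm 1 against Soy: payoffs 0, -1, -2, 1 → best response Wheat.
Farm 1 against Wheat: payoffs -2, -3, -4, 2 → best response Wheat.
Farm 1 against Canola: payoffs -2, 1, 5, -4 → best response Soy.
Farm 2 against Barley: payoffs 4, -5, -2, 1, 5 → best response Canola.
Farm 2 against Corn: payoffs -1, -3, -2, 3, -5 → best response Wheat.
Farm 2 against Soy: payoffs 0, 4, -3, -5, 3 → best response Corn.
Farm 2 against Wheat: payoffs 0, -2, -4, -5, 5 → best response Canola.
No profile is a mutual best response for all players.

none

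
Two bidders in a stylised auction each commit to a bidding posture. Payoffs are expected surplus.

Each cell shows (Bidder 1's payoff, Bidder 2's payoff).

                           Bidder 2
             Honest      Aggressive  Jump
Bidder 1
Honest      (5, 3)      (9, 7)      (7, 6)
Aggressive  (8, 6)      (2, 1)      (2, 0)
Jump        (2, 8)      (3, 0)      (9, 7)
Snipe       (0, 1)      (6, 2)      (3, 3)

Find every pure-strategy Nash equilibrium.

The pure Nash equilibria are (Honest, Aggressive) and (Aggressive, Honest).

Check each profile: it is a Nash equilibrium iff no player can strictly gain by switching unilaterally.
(Honest, Honest): Bidder 1 can switch to Aggressive (5 → 8). Not NE.
(Honest, Aggressive): Bidder 1 gets 9, best alternative 6; Bidder 2 gets 7, best alternative 6. No profitable deviation — NE.
(Honest, Jump): Bidder 1 can switch to Jump (7 → 9). Not NE.
(Aggressive, Honest): Bidder 1 gets 8, best alternative 5; Bidder 2 gets 6, best alternative 1. No profitable deviation — NE.
(Aggressive, Aggressive): Bidder 1 can switch to Honest (2 → 9). Not NE.
(Aggressive, Jump): Bidder 1 can switch to Honest (2 → 7). Not NE.
(Jump, Honest): Bidder 1 can switch to Honest (2 → 5). Not NE.
(Jump, Aggressive): Bidder 1 can switch to Honest (3 → 9). Not NE.
(Jump, Jump): Bidder 2 can switch to Honest (7 → 8). Not NE.
(Snipe, Honest): Bidder 1 can switch to Honest (0 → 5). Not NE.
(Snipe, Aggressive): Bidder 1 can switch to Honest (6 → 9). Not NE.
(Snipe, Jump): Bidder 1 can switch to Honest (3 → 7). Not NE.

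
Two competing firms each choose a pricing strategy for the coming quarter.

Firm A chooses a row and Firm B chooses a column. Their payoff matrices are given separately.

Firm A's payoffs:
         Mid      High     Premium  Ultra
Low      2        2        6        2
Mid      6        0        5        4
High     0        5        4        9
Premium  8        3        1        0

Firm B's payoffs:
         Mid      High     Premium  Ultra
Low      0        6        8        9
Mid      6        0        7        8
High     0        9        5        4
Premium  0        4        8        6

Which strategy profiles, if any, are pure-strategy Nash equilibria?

The unique pure-strategy Nash equilibrium is (High, High).

For each strategy profile, look for a profitable unilateral deviation.
(Low, Mid): Firm A can switch to Mid (2 → 6). Not NE.
(Low, High): Firm A can switch to High (2 → 5). Not NE.
(Low, Premium): Firm B can switch to Ultra (8 → 9). Not NE.
(Low, Ultra): Firm A can switch to Mid (2 → 4). Not NE.
(Mid, Mid): Firm A can switch to Premium (6 → 8). Not NE.
(Mid, High): Firm A can switch to Low (0 → 2). Not NE.
(Mid, Premium): Firm A can switch to Low (5 → 6). Not NE.
(Mid, Ultra): Firm A can switch to High (4 → 9). Not NE.
(High, High): Firm A gets 5, best alternative 3; Firm B gets 9, best alternative 5. No profitable deviation — NE.
(The remaining 7 profiles each have a profitable deviation by the same check.)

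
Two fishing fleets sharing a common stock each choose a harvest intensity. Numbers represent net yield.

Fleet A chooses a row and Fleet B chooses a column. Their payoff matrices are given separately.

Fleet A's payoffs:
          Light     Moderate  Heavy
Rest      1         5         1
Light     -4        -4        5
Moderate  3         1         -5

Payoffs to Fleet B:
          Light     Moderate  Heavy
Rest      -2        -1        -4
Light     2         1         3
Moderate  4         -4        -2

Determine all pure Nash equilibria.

Fleet A against Light: payoffs 1, -4, 3 → best response Moderate.
Fleet A against Moderate: payoffs 5, -4, 1 → best response Rest.
Fleet A against Heavy: payoffs 1, 5, -5 → best response Light.
Fleet B against Rest: payoffs -2, -1, -4 → best response Moderate.
Fleet B against Light: payoffs 2, 1, 3 → best response Heavy.
Fleet B against Moderate: payoffs 4, -4, -2 → best response Light.
Mutual best responses: (Rest, Moderate); (Light, Heavy); (Moderate, Light).

(Rest, Moderate) and (Light, Heavy) and (Moderate, Light)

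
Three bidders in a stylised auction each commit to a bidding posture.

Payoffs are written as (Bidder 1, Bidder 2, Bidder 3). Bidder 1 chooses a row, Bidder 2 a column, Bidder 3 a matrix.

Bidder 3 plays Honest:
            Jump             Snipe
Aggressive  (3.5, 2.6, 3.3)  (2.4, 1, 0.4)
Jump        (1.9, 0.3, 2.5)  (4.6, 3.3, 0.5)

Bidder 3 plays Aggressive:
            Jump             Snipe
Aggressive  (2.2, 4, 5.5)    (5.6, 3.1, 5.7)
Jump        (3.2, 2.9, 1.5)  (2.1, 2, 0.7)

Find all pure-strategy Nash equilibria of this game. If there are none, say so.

This game has no pure Nash equilibrium.

Bidder 1 against (Jump, Honest): payoffs 3.5, 1.9 → best response Aggressive.
Bidder 1 against (Jump, Aggressive): payoffs 2.2, 3.2 → best response Jump.
Bidder 1 against (Snipe, Honest): payoffs 2.4, 4.6 → best response Jump.
Bidder 1 against (Snipe, Aggressive): payoffs 5.6, 2.1 → best response Aggressive.
Bidder 2 against (Aggressive, Honest): payoffs 2.6, 1 → best response Jump.
Bidder 2 against (Aggressive, Aggressive): payoffs 4, 3.1 → best response Jump.
Bidder 2 against (Jump, Honest): payoffs 0.3, 3.3 → best response Snipe.
Bidder 2 against (Jump, Aggressive): payoffs 2.9, 2 → best response Jump.
Bidder 3 against (Aggressive, Jump): payoffs 3.3, 5.5 → best response Aggressive.
Bidder 3 against (Aggressive, Snipe): payoffs 0.4, 5.7 → best response Aggressive.
Bidder 3 against (Jump, Jump): payoffs 2.5, 1.5 → best response Honest.
Bidder 3 against (Jump, Snipe): payoffs 0.5, 0.7 → best response Aggressive.
No profile is a mutual best response for all players.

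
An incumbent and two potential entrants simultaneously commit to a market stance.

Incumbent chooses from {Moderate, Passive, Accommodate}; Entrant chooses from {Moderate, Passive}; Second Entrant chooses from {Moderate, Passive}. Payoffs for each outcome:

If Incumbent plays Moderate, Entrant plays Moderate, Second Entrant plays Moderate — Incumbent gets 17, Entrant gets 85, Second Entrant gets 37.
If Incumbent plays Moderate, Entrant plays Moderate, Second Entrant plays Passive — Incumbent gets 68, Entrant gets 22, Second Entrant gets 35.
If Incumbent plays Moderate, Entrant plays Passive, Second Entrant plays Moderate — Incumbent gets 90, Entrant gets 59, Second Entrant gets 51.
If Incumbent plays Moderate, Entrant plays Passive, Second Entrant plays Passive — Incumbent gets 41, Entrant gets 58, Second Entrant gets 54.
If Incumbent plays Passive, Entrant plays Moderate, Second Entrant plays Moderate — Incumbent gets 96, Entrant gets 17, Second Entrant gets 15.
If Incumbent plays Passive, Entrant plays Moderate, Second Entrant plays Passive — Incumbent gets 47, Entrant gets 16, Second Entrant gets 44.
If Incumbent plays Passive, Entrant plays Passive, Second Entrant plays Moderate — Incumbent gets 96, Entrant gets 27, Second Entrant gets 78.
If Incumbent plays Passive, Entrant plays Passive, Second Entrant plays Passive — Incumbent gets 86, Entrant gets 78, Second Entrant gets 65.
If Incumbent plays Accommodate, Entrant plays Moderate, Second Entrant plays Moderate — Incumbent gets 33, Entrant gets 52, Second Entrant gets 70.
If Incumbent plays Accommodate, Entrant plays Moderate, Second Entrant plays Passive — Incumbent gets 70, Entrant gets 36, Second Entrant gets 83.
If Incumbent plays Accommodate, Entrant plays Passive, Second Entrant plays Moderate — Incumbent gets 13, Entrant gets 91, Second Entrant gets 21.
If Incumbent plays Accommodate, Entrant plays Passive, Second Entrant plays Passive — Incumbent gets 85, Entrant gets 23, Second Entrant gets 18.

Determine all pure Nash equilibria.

(Moderate, Moderate, Moderate): Incumbent can switch to Passive (17 → 96). Not NE.
(Moderate, Moderate, Passive): Incumbent can switch to Accommodate (68 → 70). Not NE.
(Moderate, Passive, Moderate): Incumbent can switch to Passive (90 → 96). Not NE.
(Moderate, Passive, Passive): Incumbent can switch to Passive (41 → 86). Not NE.
(Passive, Moderate, Moderate): Entrant can switch to Passive (17 → 27). Not NE.
(Passive, Moderate, Passive): Incumbent can switch to Moderate (47 → 68). Not NE.
(Passive, Passive, Moderate): Incumbent gets 96, best alternative 90; Entrant gets 27, best alternative 17; Second Entrant gets 78, best alternative 65. No profitable deviation — NE.
(Passive, Passive, Passive): Second Entrant can switch to Moderate (65 → 78). Not NE.
(Accommodate, Moderate, Moderate): Incumbent can switch to Passive (33 → 96). Not NE.
(Accommodate, Moderate, Passive): Incumbent gets 70, best alternative 68; Entrant gets 36, best alternative 23; Second Entrant gets 83, best alternative 70. No profitable deviation — NE.
(Accommodate, Passive, Moderate): Incumbent can switch to Moderate (13 → 90). Not NE.
(Accommodate, Passive, Passive): Incumbent can switch to Passive (85 → 86). Not NE.

The pure Nash equilibria are (Passive, Passive, Moderate); (Accommodate, Moderate, Passive).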